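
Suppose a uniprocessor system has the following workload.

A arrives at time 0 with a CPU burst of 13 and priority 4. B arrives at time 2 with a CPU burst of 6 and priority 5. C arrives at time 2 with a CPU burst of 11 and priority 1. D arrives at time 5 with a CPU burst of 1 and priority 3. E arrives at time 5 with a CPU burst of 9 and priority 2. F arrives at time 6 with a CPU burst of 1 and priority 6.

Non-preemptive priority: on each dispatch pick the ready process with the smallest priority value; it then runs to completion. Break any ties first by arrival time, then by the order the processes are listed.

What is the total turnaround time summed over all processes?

165

Timeline: | A 0-13 | C 13-24 | E 24-33 | D 33-34 | B 34-40 | F 40-41 |
Completion: A=13  B=40  C=24  D=34  E=33  F=41
Turnaround (C−A): A=13  B=38  C=22  D=29  E=28  F=35
Turnaround = completion − arrival: A=13, B=38, C=22, D=29, E=28, F=35
Total turnaround = 13 + 38 + 22 + 29 + 28 + 35 = 165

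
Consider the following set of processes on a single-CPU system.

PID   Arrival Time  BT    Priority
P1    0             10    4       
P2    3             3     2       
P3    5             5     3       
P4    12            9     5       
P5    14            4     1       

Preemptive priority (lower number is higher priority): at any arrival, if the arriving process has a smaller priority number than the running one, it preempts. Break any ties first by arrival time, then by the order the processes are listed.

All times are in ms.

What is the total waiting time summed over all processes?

Gantt: | P1 0-3 | P2 3-6 | P3 6-11 | P1 11-14 | P5 14-18 | P1 18-22 | P4 22-31 |
Completion: P1=22  P2=6  P3=11  P4=31  P5=18
Turnaround (C−A): P1=22  P2=3  P3=6  P4=19  P5=4
Waiting = turnaround − burst: P1=12, P2=0, P3=1, P4=10, P5=0
Total waiting = 12 + 0 + 1 + 10 + 0 = 23

23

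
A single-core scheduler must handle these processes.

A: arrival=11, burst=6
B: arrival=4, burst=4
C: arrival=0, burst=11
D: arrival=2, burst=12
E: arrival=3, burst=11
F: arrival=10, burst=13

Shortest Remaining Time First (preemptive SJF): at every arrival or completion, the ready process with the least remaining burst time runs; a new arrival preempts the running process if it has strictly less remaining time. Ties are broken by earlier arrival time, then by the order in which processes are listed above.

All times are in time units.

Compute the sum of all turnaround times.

Schedule: | C 0-4 | B 4-8 | C 8-15 | A 15-21 | E 21-32 | D 32-44 | F 44-57 |
Completion: A=21  B=8  C=15  D=44  E=32  F=57
Turnaround = completion − arrival: A=10, B=4, C=15, D=42, E=29, F=47
Total turnaround = 10 + 4 + 15 + 42 + 29 + 47 = 147

147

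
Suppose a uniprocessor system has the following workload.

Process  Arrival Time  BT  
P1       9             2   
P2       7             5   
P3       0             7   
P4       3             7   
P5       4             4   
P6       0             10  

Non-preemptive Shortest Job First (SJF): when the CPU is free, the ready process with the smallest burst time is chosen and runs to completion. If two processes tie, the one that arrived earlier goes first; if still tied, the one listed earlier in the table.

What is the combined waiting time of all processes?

Gantt: | P3 0-7 | P5 7-11 | P1 11-13 | P2 13-18 | P4 18-25 | P6 25-35 |
Completion: P1=13  P2=18  P3=7  P4=25  P5=11  P6=35
Turnaround (C−A): P1=4  P2=11  P3=7  P4=22  P5=7  P6=35
Waiting = turnaround − burst: P1=2, P2=6, P3=0, P4=15, P5=3, P6=25
Total waiting = 2 + 6 + 0 + 15 + 3 + 25 = 51

51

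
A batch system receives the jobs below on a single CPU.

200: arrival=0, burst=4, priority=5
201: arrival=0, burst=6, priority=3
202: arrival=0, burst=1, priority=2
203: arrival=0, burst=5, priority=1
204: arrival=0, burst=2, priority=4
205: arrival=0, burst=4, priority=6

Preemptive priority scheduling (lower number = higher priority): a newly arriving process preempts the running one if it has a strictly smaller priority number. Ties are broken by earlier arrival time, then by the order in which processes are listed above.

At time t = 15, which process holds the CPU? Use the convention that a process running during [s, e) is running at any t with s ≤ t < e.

Schedule: | 203 0-5 | 202 5-6 | 201 6-12 | 204 12-14 | 200 14-18 | 205 18-22 |
Completion: 200=18  201=12  202=6  203=5  204=14  205=22

200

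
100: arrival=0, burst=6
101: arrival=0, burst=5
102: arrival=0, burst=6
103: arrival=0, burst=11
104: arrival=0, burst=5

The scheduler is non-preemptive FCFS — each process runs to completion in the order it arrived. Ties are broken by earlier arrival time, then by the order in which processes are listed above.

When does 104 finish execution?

Schedule: | 100 0-6 | 101 6-11 | 102 11-17 | 103 17-28 | 104 28-33 |
Completion: 100=6  101=11  102=17  103=28  104=33
Turnaround (C−A): 100=6  101=11  102=17  103=28  104=33

33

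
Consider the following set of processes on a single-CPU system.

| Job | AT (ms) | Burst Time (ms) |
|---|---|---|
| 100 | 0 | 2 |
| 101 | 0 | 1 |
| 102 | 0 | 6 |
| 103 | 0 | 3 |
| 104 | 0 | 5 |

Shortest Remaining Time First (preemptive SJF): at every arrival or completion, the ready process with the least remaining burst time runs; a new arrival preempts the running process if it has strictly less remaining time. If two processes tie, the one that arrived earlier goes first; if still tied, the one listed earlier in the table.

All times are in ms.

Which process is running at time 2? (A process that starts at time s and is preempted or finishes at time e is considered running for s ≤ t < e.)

100

Gantt: | 101 0-1 | 100 1-3 | 103 3-6 | 104 6-11 | 102 11-17 |
Completion: 100=3  101=1  102=17  103=6  104=11
Turnaround (C−A): 100=3  101=1  102=17  103=6  104=11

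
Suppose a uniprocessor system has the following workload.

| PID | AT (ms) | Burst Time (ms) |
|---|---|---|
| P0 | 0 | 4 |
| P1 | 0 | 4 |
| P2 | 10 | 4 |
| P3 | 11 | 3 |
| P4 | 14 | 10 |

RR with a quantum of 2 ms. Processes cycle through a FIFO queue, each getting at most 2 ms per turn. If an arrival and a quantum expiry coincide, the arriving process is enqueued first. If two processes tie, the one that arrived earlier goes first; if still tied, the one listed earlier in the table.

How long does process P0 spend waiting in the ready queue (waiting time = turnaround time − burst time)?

2

Gantt: | P0 0-2 | P1 2-4 | P0 4-6 | P1 6-8 | idle 8-10 | P2 10-12 | P3 12-14 | P2 14-16 | P4 16-18 | P3 18-19 | P4 19-27 |
Completion: P0=6  P1=8  P2=16  P3=19  P4=27
Waiting(P0) = turnaround − burst = 6 − 4 = 2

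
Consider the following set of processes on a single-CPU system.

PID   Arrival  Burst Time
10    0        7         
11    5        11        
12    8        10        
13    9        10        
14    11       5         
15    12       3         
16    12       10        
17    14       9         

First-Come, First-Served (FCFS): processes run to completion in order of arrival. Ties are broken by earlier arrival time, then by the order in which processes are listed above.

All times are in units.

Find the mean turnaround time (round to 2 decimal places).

28.75

Gantt: | 10 0-7 | 11 7-18 | 12 18-28 | 13 28-38 | 14 38-43 | 15 43-46 | 16 46-56 | 17 56-65 |
Completion: 10=7  11=18  12=28  13=38  14=43  15=46  16=56  17=65
Turnaround (C−A): 10=7  11=13  12=20  13=29  14=32  15=34  16=44  17=51
Turnaround times: 10=7, 11=13, 12=20, 13=29, 14=32, 15=34, 16=44, 17=51
Average turnaround = (7+13+20+29+32+34+44+51) / 8 = 230/8 = 28.75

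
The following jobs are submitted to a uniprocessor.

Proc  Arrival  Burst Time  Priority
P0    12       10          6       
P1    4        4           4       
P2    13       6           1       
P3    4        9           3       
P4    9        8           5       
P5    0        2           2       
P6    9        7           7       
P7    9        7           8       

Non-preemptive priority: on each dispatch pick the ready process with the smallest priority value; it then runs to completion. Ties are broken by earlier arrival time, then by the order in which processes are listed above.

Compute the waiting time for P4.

Schedule: | P5 0-2 | idle 2-4 | P3 4-13 | P2 13-19 | P1 19-23 | P4 23-31 | P0 31-41 | P6 41-48 | P7 48-55 |
Completion: P0=41  P1=23  P2=19  P3=13  P4=31  P5=2  P6=48  P7=55
Waiting(P4) = turnaround − burst = 22 − 8 = 14

14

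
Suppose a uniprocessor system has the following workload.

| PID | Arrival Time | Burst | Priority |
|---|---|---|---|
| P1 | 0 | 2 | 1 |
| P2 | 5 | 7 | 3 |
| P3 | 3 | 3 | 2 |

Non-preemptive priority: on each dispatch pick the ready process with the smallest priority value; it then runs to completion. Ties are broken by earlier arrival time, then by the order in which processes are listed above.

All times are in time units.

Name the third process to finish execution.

P2

Schedule: | P1 0-2 | idle 2-3 | P3 3-6 | P2 6-13 |
Completion: P1=2  P2=13  P3=6
Finish order: P1 → P3 → P2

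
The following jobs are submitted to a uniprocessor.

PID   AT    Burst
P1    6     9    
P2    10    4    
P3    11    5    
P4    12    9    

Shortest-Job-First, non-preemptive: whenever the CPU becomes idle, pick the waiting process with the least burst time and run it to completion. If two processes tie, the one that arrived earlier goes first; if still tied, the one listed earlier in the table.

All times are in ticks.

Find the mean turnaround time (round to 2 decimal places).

Timeline: | idle 0-6 | P1 6-15 | P2 15-19 | P3 19-24 | P4 24-33 |
Completion: P1=15  P2=19  P3=24  P4=33
Turnaround (C−A): P1=9  P2=9  P3=13  P4=21
Turnaround times: P1=9, P2=9, P3=13, P4=21
Average turnaround = (9+9+13+21) / 4 = 52/4 = 13.00

13.00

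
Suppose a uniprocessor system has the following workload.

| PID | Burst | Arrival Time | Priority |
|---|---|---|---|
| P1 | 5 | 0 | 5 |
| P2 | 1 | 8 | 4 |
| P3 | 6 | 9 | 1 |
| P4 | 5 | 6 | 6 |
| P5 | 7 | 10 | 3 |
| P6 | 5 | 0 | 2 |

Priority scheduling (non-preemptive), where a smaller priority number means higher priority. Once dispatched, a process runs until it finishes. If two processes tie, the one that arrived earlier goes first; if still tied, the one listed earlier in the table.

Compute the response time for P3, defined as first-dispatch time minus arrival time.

1

Schedule: | P6 0-5 | P1 5-10 | P3 10-16 | P5 16-23 | P2 23-24 | P4 24-29 |
Completion: P1=10  P2=24  P3=16  P4=29  P5=23  P6=5
Response(P3) = first start − arrival = 10 − 9 = 1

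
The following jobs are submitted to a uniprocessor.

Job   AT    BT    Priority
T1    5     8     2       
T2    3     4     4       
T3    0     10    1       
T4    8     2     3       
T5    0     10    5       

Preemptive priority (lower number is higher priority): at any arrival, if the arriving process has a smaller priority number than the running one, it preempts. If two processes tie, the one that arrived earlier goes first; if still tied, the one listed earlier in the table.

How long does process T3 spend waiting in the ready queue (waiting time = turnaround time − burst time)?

Gantt: | T3 0-10 | T1 10-18 | T4 18-20 | T2 20-24 | T5 24-34 |
Completion: T1=18  T2=24  T3=10  T4=20  T5=34
Waiting(T3) = turnaround − burst = 10 − 10 = 0

0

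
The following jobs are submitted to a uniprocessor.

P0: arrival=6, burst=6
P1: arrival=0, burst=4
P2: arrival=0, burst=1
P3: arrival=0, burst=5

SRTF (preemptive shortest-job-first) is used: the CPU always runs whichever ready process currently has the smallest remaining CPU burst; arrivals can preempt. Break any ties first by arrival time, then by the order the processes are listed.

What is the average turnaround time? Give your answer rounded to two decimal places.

Gantt: | P2 0-1 | P1 1-5 | P3 5-10 | P0 10-16 |
Completion: P0=16  P1=5  P2=1  P3=10
Turnaround (C−A): P0=10  P1=5  P2=1  P3=10
Turnaround times: P0=10, P1=5, P2=1, P3=10
Average turnaround = (10+5+1+10) / 4 = 26/4 = 6.50

6.50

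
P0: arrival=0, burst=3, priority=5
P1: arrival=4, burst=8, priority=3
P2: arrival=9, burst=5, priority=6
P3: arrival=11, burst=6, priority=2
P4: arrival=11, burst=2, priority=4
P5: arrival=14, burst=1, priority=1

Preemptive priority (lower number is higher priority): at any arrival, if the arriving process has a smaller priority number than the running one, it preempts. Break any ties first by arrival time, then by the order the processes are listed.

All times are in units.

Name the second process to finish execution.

P5

Schedule: | P0 0-3 | idle 3-4 | P1 4-11 | P3 11-14 | P5 14-15 | P3 15-18 | P1 18-19 | P4 19-21 | P2 21-26 |
Completion: P0=3  P1=19  P2=26  P3=18  P4=21  P5=15
Turnaround (C−A): P0=3  P1=15  P2=17  P3=7  P4=10  P5=1
Finish order: P0 → P5 → P3 → P1 → P4 → P2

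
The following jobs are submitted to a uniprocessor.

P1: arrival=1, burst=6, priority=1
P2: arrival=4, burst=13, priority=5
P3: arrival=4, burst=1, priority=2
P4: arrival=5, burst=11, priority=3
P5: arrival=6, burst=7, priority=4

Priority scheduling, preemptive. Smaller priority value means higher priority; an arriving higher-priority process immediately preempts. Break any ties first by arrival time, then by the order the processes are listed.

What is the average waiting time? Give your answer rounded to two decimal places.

8.20

Gantt: | idle 0-1 | P1 1-7 | P3 7-8 | P4 8-19 | P5 19-26 | P2 26-39 |
Completion: P1=7  P2=39  P3=8  P4=19  P5=26
Waiting times: P1=0, P2=22, P3=3, P4=3, P5=13
Average waiting = (0+22+3+3+13) / 5 = 41/5 = 8.20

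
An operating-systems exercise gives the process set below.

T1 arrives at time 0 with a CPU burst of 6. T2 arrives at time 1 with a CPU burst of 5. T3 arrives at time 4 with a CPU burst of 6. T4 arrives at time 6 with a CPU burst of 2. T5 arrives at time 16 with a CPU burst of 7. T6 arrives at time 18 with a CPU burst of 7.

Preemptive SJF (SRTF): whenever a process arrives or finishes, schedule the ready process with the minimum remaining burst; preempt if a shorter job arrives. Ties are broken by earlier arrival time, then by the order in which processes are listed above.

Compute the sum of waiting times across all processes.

Gantt: | T1 0-6 | T4 6-8 | T2 8-13 | T3 13-19 | T5 19-26 | T6 26-33 |
Completion: T1=6  T2=13  T3=19  T4=8  T5=26  T6=33
Waiting = turnaround − burst: T1=0, T2=7, T3=9, T4=0, T5=3, T6=8
Total waiting = 0 + 7 + 9 + 0 + 3 + 8 = 27

27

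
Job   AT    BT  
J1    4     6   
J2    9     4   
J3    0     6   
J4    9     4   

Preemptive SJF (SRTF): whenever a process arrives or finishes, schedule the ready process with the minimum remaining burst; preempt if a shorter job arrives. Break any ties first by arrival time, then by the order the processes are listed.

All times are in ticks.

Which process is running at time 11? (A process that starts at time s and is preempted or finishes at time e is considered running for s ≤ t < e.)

Gantt: | J3 0-6 | J1 6-12 | J2 12-16 | J4 16-20 |
Completion: J1=12  J2=16  J3=6  J4=20
Turnaround (C−A): J1=8  J2=7  J3=6  J4=11

J1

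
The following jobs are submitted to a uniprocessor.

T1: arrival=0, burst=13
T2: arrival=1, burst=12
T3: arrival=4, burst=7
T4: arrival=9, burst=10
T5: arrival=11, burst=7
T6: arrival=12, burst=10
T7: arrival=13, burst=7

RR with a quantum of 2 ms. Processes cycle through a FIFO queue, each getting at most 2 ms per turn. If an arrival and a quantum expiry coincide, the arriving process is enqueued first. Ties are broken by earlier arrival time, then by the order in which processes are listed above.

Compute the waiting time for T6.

Gantt: | T1 0-2 | T2 2-4 | T1 4-6 | T3 6-8 | T2 8-10 | T1 10-12 | T3 12-14 | T4 14-16 | T2 16-18 | T5 18-20 | T6 20-22 | T1 22-24 | T7 24-26 | T3 26-28 | T4 28-30 | T2 30-32 | T5 32-34 | T6 34-36 | T1 36-38 | T7 38-40 | T3 40-41 | T4 41-43 | T2 43-45 | T5 45-47 | T6 47-49 | T1 49-51 | T7 51-53 | T4 53-55 | T2 55-57 | T5 57-58 | T6 58-60 | T1 60-61 | T7 61-62 | T4 62-64 | T6 64-66 |
Completion: T1=61  T2=57  T3=41  T4=64  T5=58  T6=66  T7=62
Turnaround (C−A): T1=61  T2=56  T3=37  T4=55  T5=47  T6=54  T7=49
Waiting(T6) = turnaround − burst = 54 − 10 = 44

44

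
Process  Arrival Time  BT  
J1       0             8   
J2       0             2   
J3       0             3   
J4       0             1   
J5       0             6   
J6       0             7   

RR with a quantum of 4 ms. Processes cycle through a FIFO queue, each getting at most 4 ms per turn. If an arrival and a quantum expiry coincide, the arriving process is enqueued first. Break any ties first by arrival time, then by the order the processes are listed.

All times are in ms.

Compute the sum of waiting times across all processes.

Timeline: | J1 0-4 | J2 4-6 | J3 6-9 | J4 9-10 | J5 10-14 | J6 14-18 | J1 18-22 | J5 22-24 | J6 24-27 |
Completion: J1=22  J2=6  J3=9  J4=10  J5=24  J6=27
Waiting = turnaround − burst: J1=14, J2=4, J3=6, J4=9, J5=18, J6=20
Total waiting = 14 + 4 + 6 + 9 + 18 + 20 = 71

71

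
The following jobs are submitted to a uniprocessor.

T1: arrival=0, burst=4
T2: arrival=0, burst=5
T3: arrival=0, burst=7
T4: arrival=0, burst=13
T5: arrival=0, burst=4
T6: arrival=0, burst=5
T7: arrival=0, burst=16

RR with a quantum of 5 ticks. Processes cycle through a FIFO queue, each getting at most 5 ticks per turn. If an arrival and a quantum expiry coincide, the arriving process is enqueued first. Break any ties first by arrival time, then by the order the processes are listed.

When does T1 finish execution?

4

Schedule: | T1 0-4 | T2 4-9 | T3 9-14 | T4 14-19 | T5 19-23 | T6 23-28 | T7 28-33 | T3 33-35 | T4 35-40 | T7 40-45 | T4 45-48 | T7 48-54 |
Completion: T1=4  T2=9  T3=35  T4=48  T5=23  T6=28  T7=54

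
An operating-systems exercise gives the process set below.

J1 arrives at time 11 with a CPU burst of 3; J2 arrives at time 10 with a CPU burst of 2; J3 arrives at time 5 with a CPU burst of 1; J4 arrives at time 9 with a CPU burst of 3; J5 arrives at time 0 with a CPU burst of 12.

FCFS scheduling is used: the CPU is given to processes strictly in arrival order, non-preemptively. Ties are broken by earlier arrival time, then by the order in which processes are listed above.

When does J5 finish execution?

Schedule: | J5 0-12 | J3 12-13 | J4 13-16 | J2 16-18 | J1 18-21 |
Completion: J1=21  J2=18  J3=13  J4=16  J5=12
Turnaround (C−A): J1=10  J2=8  J3=8  J4=7  J5=12

12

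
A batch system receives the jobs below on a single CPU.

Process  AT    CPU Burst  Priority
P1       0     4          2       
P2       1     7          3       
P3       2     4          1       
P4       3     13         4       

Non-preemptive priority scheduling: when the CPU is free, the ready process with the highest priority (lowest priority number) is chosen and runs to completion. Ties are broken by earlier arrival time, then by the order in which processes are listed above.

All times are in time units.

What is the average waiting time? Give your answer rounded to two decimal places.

Schedule: | P1 0-4 | P3 4-8 | P2 8-15 | P4 15-28 |
Completion: P1=4  P2=15  P3=8  P4=28
Turnaround (C−A): P1=4  P2=14  P3=6  P4=25
Waiting times: P1=0, P2=7, P3=2, P4=12
Average waiting = (0+7+2+12) / 4 = 21/4 = 5.25

5.25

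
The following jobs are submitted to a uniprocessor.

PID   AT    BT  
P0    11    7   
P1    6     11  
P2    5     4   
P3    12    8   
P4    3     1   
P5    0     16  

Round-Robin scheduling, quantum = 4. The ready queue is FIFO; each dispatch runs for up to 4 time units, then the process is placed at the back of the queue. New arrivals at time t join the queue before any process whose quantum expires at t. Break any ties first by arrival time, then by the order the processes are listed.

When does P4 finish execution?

Schedule: | P5 0-4 | P4 4-5 | P5 5-9 | P2 9-13 | P1 13-17 | P5 17-21 | P0 21-25 | P3 25-29 | P1 29-33 | P5 33-37 | P0 37-40 | P3 40-44 | P1 44-47 |
Completion: P0=40  P1=47  P2=13  P3=44  P4=5  P5=37
Turnaround (C−A): P0=29  P1=41  P2=8  P3=32  P4=2  P5=37

5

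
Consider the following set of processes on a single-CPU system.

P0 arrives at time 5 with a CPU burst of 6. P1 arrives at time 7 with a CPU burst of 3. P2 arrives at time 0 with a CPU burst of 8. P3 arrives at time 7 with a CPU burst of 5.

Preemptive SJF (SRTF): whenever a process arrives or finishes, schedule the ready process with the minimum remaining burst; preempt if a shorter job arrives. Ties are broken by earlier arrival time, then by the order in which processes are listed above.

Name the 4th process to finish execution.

P0

Schedule: | P2 0-8 | P1 8-11 | P3 11-16 | P0 16-22 |
Completion: P0=22  P1=11  P2=8  P3=16
Finish order: P2 → P1 → P3 → P0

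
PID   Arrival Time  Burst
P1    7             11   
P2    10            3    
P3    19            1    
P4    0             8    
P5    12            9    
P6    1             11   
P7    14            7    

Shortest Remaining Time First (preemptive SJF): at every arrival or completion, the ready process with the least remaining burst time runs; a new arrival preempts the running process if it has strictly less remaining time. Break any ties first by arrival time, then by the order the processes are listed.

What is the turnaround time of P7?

8

Gantt: | P4 0-8 | P6 8-10 | P2 10-13 | P6 13-14 | P7 14-19 | P3 19-20 | P7 20-22 | P6 22-30 | P5 30-39 | P1 39-50 |
Completion: P1=50  P2=13  P3=20  P4=8  P5=39  P6=30  P7=22
Turnaround (C−A): P1=43  P2=3  P3=1  P4=8  P5=27  P6=29  P7=8
Turnaround(P7) = completion − arrival = 22 − 14 = 8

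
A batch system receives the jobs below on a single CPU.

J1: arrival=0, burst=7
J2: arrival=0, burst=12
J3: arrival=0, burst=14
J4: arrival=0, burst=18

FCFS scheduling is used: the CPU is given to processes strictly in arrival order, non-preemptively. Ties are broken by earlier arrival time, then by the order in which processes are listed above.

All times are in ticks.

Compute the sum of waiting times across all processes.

Schedule: | J1 0-7 | J2 7-19 | J3 19-33 | J4 33-51 |
Completion: J1=7  J2=19  J3=33  J4=51
Turnaround (C−A): J1=7  J2=19  J3=33  J4=51
Waiting = turnaround − burst: J1=0, J2=7, J3=19, J4=33
Total waiting = 0 + 7 + 19 + 33 = 59

59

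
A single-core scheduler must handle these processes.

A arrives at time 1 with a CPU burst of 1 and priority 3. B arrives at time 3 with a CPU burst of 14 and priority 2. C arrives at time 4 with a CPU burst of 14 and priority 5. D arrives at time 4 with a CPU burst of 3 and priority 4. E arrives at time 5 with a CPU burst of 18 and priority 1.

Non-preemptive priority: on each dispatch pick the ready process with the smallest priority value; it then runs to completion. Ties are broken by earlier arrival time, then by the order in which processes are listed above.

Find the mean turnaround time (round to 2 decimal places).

25.40

Timeline: | idle 0-1 | A 1-2 | idle 2-3 | B 3-17 | E 17-35 | D 35-38 | C 38-52 |
Completion: A=2  B=17  C=52  D=38  E=35
Turnaround times: A=1, B=14, C=48, D=34, E=30
Average turnaround = (1+14+48+34+30) / 5 = 127/5 = 25.40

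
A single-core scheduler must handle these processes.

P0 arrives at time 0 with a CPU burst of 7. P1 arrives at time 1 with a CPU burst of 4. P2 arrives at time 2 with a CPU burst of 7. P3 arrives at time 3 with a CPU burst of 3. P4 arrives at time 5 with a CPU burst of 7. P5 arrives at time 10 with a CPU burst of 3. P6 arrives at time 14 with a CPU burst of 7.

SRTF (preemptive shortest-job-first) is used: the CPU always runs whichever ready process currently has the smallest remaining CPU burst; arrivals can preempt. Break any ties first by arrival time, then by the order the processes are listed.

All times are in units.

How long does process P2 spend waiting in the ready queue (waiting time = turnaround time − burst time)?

Gantt: | P0 0-1 | P1 1-5 | P3 5-8 | P0 8-10 | P5 10-13 | P0 13-17 | P2 17-24 | P4 24-31 | P6 31-38 |
Completion: P0=17  P1=5  P2=24  P3=8  P4=31  P5=13  P6=38
Turnaround (C−A): P0=17  P1=4  P2=22  P3=5  P4=26  P5=3  P6=24
Waiting(P2) = turnaround − burst = 22 − 7 = 15

15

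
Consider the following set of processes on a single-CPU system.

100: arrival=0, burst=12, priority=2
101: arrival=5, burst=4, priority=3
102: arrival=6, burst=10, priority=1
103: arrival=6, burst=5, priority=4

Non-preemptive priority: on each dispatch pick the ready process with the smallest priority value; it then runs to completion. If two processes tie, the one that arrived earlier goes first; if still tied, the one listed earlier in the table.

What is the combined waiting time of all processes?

Gantt: | 100 0-12 | 102 12-22 | 101 22-26 | 103 26-31 |
Completion: 100=12  101=26  102=22  103=31
Turnaround (C−A): 100=12  101=21  102=16  103=25
Waiting = turnaround − burst: 100=0, 101=17, 102=6, 103=20
Total waiting = 0 + 17 + 6 + 20 = 43

43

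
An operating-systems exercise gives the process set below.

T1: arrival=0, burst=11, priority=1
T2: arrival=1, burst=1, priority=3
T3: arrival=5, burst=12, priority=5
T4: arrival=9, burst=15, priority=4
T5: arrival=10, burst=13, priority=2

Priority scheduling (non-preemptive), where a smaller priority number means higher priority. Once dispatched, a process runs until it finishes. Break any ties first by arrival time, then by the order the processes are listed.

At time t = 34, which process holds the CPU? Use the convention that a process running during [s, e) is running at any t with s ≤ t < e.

Schedule: | T1 0-11 | T5 11-24 | T2 24-25 | T4 25-40 | T3 40-52 |
Completion: T1=11  T2=25  T3=52  T4=40  T5=24
Turnaround (C−A): T1=11  T2=24  T3=47  T4=31  T5=14

T4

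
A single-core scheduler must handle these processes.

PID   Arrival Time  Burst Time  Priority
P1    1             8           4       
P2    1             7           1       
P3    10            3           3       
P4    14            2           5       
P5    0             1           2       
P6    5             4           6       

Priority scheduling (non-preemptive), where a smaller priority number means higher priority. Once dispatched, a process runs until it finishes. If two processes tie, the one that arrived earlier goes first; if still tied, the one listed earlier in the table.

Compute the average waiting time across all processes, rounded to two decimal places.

Gantt: | P5 0-1 | P2 1-8 | P1 8-16 | P3 16-19 | P4 19-21 | P6 21-25 |
Completion: P1=16  P2=8  P3=19  P4=21  P5=1  P6=25
Turnaround (C−A): P1=15  P2=7  P3=9  P4=7  P5=1  P6=20
Waiting times: P1=7, P2=0, P3=6, P4=5, P5=0, P6=16
Average waiting = (7+0+6+5+0+16) / 6 = 34/6 = 5.67

5.67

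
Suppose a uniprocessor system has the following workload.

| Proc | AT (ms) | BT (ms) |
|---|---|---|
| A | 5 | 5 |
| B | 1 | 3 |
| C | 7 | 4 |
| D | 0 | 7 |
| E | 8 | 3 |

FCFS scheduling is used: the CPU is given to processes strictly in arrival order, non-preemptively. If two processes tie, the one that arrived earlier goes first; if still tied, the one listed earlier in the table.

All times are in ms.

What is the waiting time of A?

Timeline: | D 0-7 | B 7-10 | A 10-15 | C 15-19 | E 19-22 |
Completion: A=15  B=10  C=19  D=7  E=22
Turnaround (C−A): A=10  B=9  C=12  D=7  E=14
Waiting(A) = turnaround − burst = 10 − 5 = 5

5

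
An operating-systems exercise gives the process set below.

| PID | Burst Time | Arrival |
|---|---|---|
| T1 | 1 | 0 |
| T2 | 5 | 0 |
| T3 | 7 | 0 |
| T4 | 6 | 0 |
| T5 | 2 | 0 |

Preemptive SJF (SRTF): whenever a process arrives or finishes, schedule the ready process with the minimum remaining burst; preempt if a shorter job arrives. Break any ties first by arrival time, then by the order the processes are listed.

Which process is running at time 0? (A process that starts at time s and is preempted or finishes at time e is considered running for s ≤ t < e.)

Schedule: | T1 0-1 | T5 1-3 | T2 3-8 | T4 8-14 | T3 14-21 |
Completion: T1=1  T2=8  T3=21  T4=14  T5=3
Turnaround (C−A): T1=1  T2=8  T3=21  T4=14  T5=3

T1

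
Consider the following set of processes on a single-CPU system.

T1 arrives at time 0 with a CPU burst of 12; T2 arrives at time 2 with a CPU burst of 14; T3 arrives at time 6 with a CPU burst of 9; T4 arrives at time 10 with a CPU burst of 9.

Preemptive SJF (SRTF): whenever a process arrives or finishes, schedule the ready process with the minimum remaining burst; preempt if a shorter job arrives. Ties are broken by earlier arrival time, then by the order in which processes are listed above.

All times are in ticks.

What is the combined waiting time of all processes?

45

Schedule: | T1 0-12 | T3 12-21 | T4 21-30 | T2 30-44 |
Completion: T1=12  T2=44  T3=21  T4=30
Turnaround (C−A): T1=12  T2=42  T3=15  T4=20
Waiting = turnaround − burst: T1=0, T2=28, T3=6, T4=11
Total waiting = 0 + 28 + 6 + 11 = 45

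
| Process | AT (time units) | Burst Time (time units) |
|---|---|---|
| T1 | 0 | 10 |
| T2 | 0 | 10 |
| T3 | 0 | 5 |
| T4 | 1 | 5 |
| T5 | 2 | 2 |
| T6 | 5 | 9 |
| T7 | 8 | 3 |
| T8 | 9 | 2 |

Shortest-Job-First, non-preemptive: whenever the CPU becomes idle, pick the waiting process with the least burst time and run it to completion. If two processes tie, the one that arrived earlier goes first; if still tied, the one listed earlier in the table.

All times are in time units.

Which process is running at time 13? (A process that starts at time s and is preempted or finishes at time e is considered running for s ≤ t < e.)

Schedule: | T3 0-5 | T5 5-7 | T4 7-12 | T8 12-14 | T7 14-17 | T6 17-26 | T1 26-36 | T2 36-46 |
Completion: T1=36  T2=46  T3=5  T4=12  T5=7  T6=26  T7=17  T8=14

T8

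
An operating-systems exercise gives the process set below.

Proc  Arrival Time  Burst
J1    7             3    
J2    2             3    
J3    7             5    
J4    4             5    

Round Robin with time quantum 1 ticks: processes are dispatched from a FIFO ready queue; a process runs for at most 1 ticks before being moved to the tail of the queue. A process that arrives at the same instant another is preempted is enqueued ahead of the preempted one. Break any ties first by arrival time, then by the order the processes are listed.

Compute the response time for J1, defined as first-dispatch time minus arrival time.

0

Timeline: | idle 0-2 | J2 2-4 | J4 4-5 | J2 5-6 | J4 6-7 | J1 7-8 | J3 8-9 | J4 9-10 | J1 10-11 | J3 11-12 | J4 12-13 | J1 13-14 | J3 14-15 | J4 15-16 | J3 16-18 |
Completion: J1=14  J2=6  J3=18  J4=16
Turnaround (C−A): J1=7  J2=4  J3=11  J4=12
Response(J1) = first start − arrival = 7 − 7 = 0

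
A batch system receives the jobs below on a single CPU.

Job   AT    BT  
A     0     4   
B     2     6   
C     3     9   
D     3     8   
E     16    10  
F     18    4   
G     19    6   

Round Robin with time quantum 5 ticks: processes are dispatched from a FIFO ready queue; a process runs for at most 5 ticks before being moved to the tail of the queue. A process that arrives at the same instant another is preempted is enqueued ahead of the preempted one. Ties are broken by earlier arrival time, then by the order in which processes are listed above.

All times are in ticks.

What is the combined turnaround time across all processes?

Gantt: | A 0-4 | B 4-9 | C 9-14 | D 14-19 | B 19-20 | C 20-24 | E 24-29 | F 29-33 | G 33-38 | D 38-41 | E 41-46 | G 46-47 |
Completion: A=4  B=20  C=24  D=41  E=46  F=33  G=47
Turnaround (C−A): A=4  B=18  C=21  D=38  E=30  F=15  G=28
Turnaround = completion − arrival: A=4, B=18, C=21, D=38, E=30, F=15, G=28
Total turnaround = 4 + 18 + 21 + 38 + 30 + 15 + 28 = 154

154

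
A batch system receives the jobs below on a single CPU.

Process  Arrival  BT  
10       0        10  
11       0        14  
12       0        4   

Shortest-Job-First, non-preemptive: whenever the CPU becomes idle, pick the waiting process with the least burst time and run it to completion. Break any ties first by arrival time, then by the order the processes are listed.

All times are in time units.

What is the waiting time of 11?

Timeline: | 12 0-4 | 10 4-14 | 11 14-28 |
Completion: 10=14  11=28  12=4
Waiting(11) = turnaround − burst = 28 − 14 = 14

14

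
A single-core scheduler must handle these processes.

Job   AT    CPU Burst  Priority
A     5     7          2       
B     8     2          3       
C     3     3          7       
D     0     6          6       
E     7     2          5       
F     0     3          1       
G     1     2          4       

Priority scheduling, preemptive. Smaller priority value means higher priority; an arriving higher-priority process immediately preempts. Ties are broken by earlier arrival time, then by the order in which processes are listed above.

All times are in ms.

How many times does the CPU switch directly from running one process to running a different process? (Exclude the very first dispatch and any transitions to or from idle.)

Gantt: | F 0-3 | G 3-5 | A 5-12 | B 12-14 | E 14-16 | D 16-22 | C 22-25 |
Completion: A=12  B=14  C=25  D=22  E=16  F=3  G=5
Turnaround (C−A): A=7  B=6  C=22  D=22  E=9  F=3  G=4

6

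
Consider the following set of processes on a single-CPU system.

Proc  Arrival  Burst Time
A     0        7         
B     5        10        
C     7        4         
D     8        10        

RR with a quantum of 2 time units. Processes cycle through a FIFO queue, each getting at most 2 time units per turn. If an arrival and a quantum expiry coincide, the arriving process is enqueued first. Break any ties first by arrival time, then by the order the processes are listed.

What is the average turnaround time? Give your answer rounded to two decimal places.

16.50

Schedule: | A 0-6 | B 6-8 | A 8-9 | C 9-11 | D 11-13 | B 13-15 | C 15-17 | D 17-19 | B 19-21 | D 21-23 | B 23-25 | D 25-27 | B 27-29 | D 29-31 |
Completion: A=9  B=29  C=17  D=31
Turnaround times: A=9, B=24, C=10, D=23
Average turnaround = (9+24+10+23) / 4 = 66/4 = 16.50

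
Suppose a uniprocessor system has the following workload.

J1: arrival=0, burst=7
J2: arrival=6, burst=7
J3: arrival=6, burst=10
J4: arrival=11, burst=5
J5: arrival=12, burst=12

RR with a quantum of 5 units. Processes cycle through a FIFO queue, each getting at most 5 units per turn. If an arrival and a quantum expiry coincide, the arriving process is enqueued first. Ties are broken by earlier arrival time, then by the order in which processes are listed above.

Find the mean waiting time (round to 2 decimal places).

11.40

Timeline: | J1 0-7 | J2 7-12 | J3 12-17 | J4 17-22 | J5 22-27 | J2 27-29 | J3 29-34 | J5 34-41 |
Completion: J1=7  J2=29  J3=34  J4=22  J5=41
Waiting times: J1=0, J2=16, J3=18, J4=6, J5=17
Average waiting = (0+16+18+6+17) / 5 = 57/5 = 11.40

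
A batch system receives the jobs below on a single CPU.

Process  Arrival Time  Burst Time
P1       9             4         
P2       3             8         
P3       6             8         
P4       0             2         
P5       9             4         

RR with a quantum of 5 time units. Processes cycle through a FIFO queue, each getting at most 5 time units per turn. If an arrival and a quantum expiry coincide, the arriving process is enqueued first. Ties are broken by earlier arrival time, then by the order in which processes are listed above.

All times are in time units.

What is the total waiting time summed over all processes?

Schedule: | P4 0-2 | idle 2-3 | P2 3-8 | P3 8-13 | P2 13-16 | P1 16-20 | P5 20-24 | P3 24-27 |
Completion: P1=20  P2=16  P3=27  P4=2  P5=24
Turnaround (C−A): P1=11  P2=13  P3=21  P4=2  P5=15
Waiting = turnaround − burst: P1=7, P2=5, P3=13, P4=0, P5=11
Total waiting = 7 + 5 + 13 + 0 + 11 = 36

36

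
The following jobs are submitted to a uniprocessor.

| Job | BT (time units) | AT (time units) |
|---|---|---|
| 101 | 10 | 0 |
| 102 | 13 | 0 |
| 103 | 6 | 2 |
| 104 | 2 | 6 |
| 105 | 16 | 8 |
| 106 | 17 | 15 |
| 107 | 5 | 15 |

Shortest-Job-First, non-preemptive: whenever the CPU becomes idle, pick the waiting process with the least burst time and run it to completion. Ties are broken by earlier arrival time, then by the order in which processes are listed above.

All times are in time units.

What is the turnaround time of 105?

44

Gantt: | 101 0-10 | 104 10-12 | 103 12-18 | 107 18-23 | 102 23-36 | 105 36-52 | 106 52-69 |
Completion: 101=10  102=36  103=18  104=12  105=52  106=69  107=23
Turnaround(105) = completion − arrival = 52 − 8 = 44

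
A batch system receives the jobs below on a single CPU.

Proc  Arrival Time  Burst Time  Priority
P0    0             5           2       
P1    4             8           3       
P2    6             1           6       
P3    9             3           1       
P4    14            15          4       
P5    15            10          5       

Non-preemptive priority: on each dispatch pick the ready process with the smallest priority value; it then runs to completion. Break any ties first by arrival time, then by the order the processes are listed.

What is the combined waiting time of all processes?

58

Timeline: | P0 0-5 | P1 5-13 | P3 13-16 | P4 16-31 | P5 31-41 | P2 41-42 |
Completion: P0=5  P1=13  P2=42  P3=16  P4=31  P5=41
Waiting = turnaround − burst: P0=0, P1=1, P2=35, P3=4, P4=2, P5=16
Total waiting = 0 + 1 + 35 + 4 + 2 + 16 = 58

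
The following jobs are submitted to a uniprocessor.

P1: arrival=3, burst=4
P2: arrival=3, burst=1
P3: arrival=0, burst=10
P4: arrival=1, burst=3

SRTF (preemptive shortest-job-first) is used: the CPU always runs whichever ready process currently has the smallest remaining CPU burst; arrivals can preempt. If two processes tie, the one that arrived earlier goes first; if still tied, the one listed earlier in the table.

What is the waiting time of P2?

Timeline: | P3 0-1 | P4 1-4 | P2 4-5 | P1 5-9 | P3 9-18 |
Completion: P1=9  P2=5  P3=18  P4=4
Turnaround (C−A): P1=6  P2=2  P3=18  P4=3
Waiting(P2) = turnaround − burst = 2 − 1 = 1

1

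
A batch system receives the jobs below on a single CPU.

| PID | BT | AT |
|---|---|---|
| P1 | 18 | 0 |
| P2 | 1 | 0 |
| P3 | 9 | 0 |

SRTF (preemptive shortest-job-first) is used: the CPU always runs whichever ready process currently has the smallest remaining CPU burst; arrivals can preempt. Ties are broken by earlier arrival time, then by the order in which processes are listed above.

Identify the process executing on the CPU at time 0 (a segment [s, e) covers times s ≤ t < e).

Timeline: | P2 0-1 | P3 1-10 | P1 10-28 |
Completion: P1=28  P2=1  P3=10

P2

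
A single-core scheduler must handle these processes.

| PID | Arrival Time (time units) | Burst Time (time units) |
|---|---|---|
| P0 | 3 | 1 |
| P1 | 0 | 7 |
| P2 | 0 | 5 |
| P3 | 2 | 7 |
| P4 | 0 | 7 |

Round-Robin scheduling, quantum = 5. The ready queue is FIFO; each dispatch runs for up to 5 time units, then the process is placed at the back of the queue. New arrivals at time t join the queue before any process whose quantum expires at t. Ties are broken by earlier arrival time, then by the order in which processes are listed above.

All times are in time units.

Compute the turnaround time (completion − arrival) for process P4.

Schedule: | P1 0-5 | P2 5-10 | P4 10-15 | P3 15-20 | P0 20-21 | P1 21-23 | P4 23-25 | P3 25-27 |
Completion: P0=21  P1=23  P2=10  P3=27  P4=25
Turnaround (C−A): P0=18  P1=23  P2=10  P3=25  P4=25
Turnaround(P4) = completion − arrival = 25 − 0 = 25

25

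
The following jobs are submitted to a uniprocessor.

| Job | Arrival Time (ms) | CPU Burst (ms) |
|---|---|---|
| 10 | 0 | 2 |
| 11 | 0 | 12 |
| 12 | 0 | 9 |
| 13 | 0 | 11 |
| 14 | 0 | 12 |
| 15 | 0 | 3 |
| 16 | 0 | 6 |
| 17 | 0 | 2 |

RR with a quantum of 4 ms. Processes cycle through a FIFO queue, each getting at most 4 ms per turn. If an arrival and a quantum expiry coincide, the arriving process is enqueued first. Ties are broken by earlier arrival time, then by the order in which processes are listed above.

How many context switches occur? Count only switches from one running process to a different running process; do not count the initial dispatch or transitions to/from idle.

Schedule: | 10 0-2 | 11 2-6 | 12 6-10 | 13 10-14 | 14 14-18 | 15 18-21 | 16 21-25 | 17 25-27 | 11 27-31 | 12 31-35 | 13 35-39 | 14 39-43 | 16 43-45 | 11 45-49 | 12 49-50 | 13 50-53 | 14 53-57 |
Completion: 10=2  11=49  12=50  13=53  14=57  15=21  16=45  17=27
Turnaround (C−A): 10=2  11=49  12=50  13=53  14=57  15=21  16=45  17=27

16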